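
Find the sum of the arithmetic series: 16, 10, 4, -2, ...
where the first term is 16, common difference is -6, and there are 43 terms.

Sₙ = n/2 × (first + last)
Last term = a + (n-1)d = 16 + (43-1)×(-6) = -236
S_43 = 43/2 × (16 + (-236))
S_43 = 43/2 × (-220) = -4730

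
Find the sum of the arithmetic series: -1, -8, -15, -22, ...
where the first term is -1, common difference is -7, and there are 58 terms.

Sₙ = n/2 × (first + last)
Last term = a + (n-1)d = -1 + (58-1)×(-7) = -400
S_58 = 58/2 × (-1 + (-400))
S_58 = 58/2 × (-401) = -11629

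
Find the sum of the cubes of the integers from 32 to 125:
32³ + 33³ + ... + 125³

Use ∑_{k=1}^{n} k³ = [n(n+1)/2]², then subtract the first 31 terms.
∑_{k=1}^{125} k³ = [125×126/2]² = 7875² = 62015625
∑_{k=1}^{31} k³ = [31×32/2]² = 496² = 246016
∑_{k=32}^{125} k³ = 62015625 - 246016 = 61769609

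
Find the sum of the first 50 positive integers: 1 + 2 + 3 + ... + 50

Formula: ∑k = n(n+1)/2
= 50×51/2
= 2550/2
= 1275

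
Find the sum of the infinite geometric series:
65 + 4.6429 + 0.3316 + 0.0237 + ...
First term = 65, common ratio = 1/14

For |r| < 1, S = a / (1 - r)
S = 65 / (1 - (1/14))
S = 65 / (13/14)
S = 70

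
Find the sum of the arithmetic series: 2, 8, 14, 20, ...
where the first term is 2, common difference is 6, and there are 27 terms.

Sₙ = n/2 × (first + last)
Last term = a + (n-1)d = 2 + (27-1)×6 = 158
S_27 = 27/2 × (2 + 158)
S_27 = 27/2 × 160 = 2160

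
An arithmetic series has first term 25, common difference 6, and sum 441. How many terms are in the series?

Using S = n/2 × [2a + (n-1)d]
441 = n/2 × [2(25) + (n-1)(6)]
441 = n/2 × [50 + 6n - 6]
882 = n × [44 + 6n]
6n² + (44)n - 882 = 0
Discriminant: Δ = (44)² - 4(6)(-882) = 1936 + 21168 = 23104
√Δ = 152
n = [-(44) + √Δ] / (2·6) = (-44 + 152) / 12 = 108 / 12 = 9
(The negative root is discarded since n must be a positive integer.)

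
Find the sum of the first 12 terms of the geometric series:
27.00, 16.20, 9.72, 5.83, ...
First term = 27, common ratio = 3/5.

Sₙ = a(1 - rⁿ) / (1 - r)
S_12 = 27(1 - (3/5)^12) / (1 - (3/5))
S_12 = 27(1 - (531441/244140625)) / (2/5)
S_12 = 3288723984/48828125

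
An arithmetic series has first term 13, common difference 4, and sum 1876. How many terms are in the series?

Using S = n/2 × [2a + (n-1)d]
1876 = n/2 × [2(13) + (n-1)(4)]
1876 = n/2 × [26 + 4n - 4]
3752 = n × [22 + 4n]
4n² + (22)n - 3752 = 0
Discriminant: Δ = (22)² - 4(4)(-3752) = 484 + 60032 = 60516
√Δ = 246
n = [-(22) + √Δ] / (2·4) = (-22 + 246) / 8 = 224 / 8 = 28
(The negative root is discarded since n must be a positive integer.)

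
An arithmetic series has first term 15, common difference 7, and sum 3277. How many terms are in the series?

Using S = n/2 × [2a + (n-1)d]
3277 = n/2 × [2(15) + (n-1)(7)]
3277 = n/2 × [30 + 7n - 7]
6554 = n × [23 + 7n]
7n² + (23)n - 6554 = 0
Discriminant: Δ = (23)² - 4(7)(-6554) = 529 + 183512 = 184041
√Δ = 429
n = [-(23) + √Δ] / (2·7) = (-23 + 429) / 14 = 406 / 14 = 29
(The negative root is discarded since n must be a positive integer.)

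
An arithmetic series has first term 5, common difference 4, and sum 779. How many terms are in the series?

Using S = n/2 × [2a + (n-1)d]
779 = n/2 × [2(5) + (n-1)(4)]
779 = n/2 × [10 + 4n - 4]
1558 = n × [6 + 4n]
4n² + (6)n - 1558 = 0
Discriminant: Δ = (6)² - 4(4)(-1558) = 36 + 24928 = 24964
√Δ = 158
n = [-(6) + √Δ] / (2·4) = (-6 + 158) / 8 = 152 / 8 = 19
(The negative root is discarded since n must be a positive integer.)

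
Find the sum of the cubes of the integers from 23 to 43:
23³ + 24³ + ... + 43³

Use ∑_{k=1}^{n} k³ = [n(n+1)/2]², then subtract the first 22 terms.
∑_{k=1}^{43} k³ = [43×44/2]² = 946² = 894916
∑_{k=1}^{22} k³ = [22×23/2]² = 253² = 64009
∑_{k=23}^{43} k³ = 894916 - 64009 = 830907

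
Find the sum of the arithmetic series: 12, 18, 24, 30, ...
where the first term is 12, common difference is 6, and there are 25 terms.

Sₙ = n/2 × (first + last)
Last term = a + (n-1)d = 12 + (25-1)×6 = 156
S_25 = 25/2 × (12 + 156)
S_25 = 25/2 × 168 = 2100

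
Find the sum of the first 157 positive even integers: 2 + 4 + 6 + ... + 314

Sum of first n even numbers = n(n+1)
= 157×158
= 24806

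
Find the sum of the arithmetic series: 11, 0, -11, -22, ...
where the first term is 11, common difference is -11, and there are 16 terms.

Sₙ = n/2 × (first + last)
Last term = a + (n-1)d = 11 + (16-1)×(-11) = -154
S_16 = 16/2 × (11 + (-154))
S_16 = 16/2 × (-143) = -1144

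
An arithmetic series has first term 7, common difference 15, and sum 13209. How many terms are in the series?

Using S = n/2 × [2a + (n-1)d]
13209 = n/2 × [2(7) + (n-1)(15)]
13209 = n/2 × [14 + 15n - 15]
26418 = n × [-1 + 15n]
15n² + (-1)n - 26418 = 0
Discriminant: Δ = (-1)² - 4(15)(-26418) = 1 + 1585080 = 1585081
√Δ = 1259
n = [-(-1) + √Δ] / (2·15) = (1 + 1259) / 30 = 1260 / 30 = 42
(The negative root is discarded since n must be a positive integer.)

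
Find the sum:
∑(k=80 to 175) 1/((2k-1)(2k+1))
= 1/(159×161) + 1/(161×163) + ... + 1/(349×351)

Partial fractions: 1/((2k-1)(2k+1)) = (1/2)[1/(2k-1) - 1/(2k+1)]
The series telescopes:
= (1/2)[1/159 - 1/351]
= 32/18603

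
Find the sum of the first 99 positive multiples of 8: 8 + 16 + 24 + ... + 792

Factor out 8: = 8(1 + 2 + ... + 99) = 8 × n(n+1)/2
= 8 × 99×100/2
= 8 × 4950
= 39600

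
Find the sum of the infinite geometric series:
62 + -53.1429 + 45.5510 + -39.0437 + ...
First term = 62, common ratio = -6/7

For |r| < 1, S = a / (1 - r)
S = 62 / (1 - (-6/7))
S = 62 / (13/7)
S = 434/13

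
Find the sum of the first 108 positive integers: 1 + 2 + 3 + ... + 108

Formula: ∑k = n(n+1)/2
= 108×109/2
= 11772/2
= 5886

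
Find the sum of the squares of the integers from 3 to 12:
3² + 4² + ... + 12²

Use ∑_{k=1}^{n} k² = n(n+1)(2n+1)/6, then subtract the first 2 terms.
∑_{k=1}^{12} k² = 12×13×25/6 = 650
∑_{k=1}^{2} k² = 2×3×5/6 = 5
∑_{k=3}^{12} k² = 650 - 5 = 645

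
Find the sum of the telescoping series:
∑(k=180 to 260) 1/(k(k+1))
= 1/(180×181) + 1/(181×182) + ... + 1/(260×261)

Partial fractions: 1/(k(k+1)) = 1/k - 1/(k+1)
The series telescopes:
= (1/180 - 1/181) + (1/181 - 1/182) + ... + (1/260 - 1/261)
= 1/180 - 1/261
= 1/580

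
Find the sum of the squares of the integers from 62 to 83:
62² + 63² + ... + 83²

Use ∑_{k=1}^{n} k² = n(n+1)(2n+1)/6, then subtract the first 61 terms.
∑_{k=1}^{83} k² = 83×84×167/6 = 194054
∑_{k=1}^{61} k² = 61×62×123/6 = 77531
∑_{k=62}^{83} k² = 194054 - 77531 = 116523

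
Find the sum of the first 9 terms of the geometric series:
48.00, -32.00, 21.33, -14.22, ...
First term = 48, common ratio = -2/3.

Sₙ = a(1 - rⁿ) / (1 - r)
S_9 = 48(1 - (-2/3)^9) / (1 - (-2/3))
S_9 = 48(1 - (-512/19683)) / (5/3)
S_9 = 64624/2187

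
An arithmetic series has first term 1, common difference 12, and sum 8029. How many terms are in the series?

Using S = n/2 × [2a + (n-1)d]
8029 = n/2 × [2(1) + (n-1)(12)]
8029 = n/2 × [2 + 12n - 12]
16058 = n × [-10 + 12n]
12n² + (-10)n - 16058 = 0
Discriminant: Δ = (-10)² - 4(12)(-16058) = 100 + 770784 = 770884
√Δ = 878
n = [-(-10) + √Δ] / (2·12) = (10 + 878) / 24 = 888 / 24 = 37
(The negative root is discarded since n must be a positive integer.)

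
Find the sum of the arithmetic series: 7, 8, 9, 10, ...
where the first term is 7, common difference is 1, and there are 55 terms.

Sₙ = n/2 × (first + last)
Last term = a + (n-1)d = 7 + (55-1)×1 = 61
S_55 = 55/2 × (7 + 61)
S_55 = 55/2 × 68 = 1870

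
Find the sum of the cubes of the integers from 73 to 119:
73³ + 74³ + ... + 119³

Use ∑_{k=1}^{n} k³ = [n(n+1)/2]², then subtract the first 72 terms.
∑_{k=1}^{119} k³ = [119×120/2]² = 7140² = 50979600
∑_{k=1}^{72} k³ = [72×73/2]² = 2628² = 6906384
∑_{k=73}^{119} k³ = 50979600 - 6906384 = 44073216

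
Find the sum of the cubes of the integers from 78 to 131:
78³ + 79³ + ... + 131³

Use ∑_{k=1}^{n} k³ = [n(n+1)/2]², then subtract the first 77 terms.
∑_{k=1}^{131} k³ = [131×132/2]² = 8646² = 74753316
∑_{k=1}^{77} k³ = [77×78/2]² = 3003² = 9018009
∑_{k=78}^{131} k³ = 74753316 - 9018009 = 65735307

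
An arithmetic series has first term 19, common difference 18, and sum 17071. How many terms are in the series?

Using S = n/2 × [2a + (n-1)d]
17071 = n/2 × [2(19) + (n-1)(18)]
17071 = n/2 × [38 + 18n - 18]
34142 = n × [20 + 18n]
18n² + (20)n - 34142 = 0
Discriminant: Δ = (20)² - 4(18)(-34142) = 400 + 2458224 = 2458624
√Δ = 1568
n = [-(20) + √Δ] / (2·18) = (-20 + 1568) / 36 = 1548 / 36 = 43
(The negative root is discarded since n must be a positive integer.)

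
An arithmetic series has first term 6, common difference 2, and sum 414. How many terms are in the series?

Using S = n/2 × [2a + (n-1)d]
414 = n/2 × [2(6) + (n-1)(2)]
414 = n/2 × [12 + 2n - 2]
828 = n × [10 + 2n]
2n² + (10)n - 828 = 0
Discriminant: Δ = (10)² - 4(2)(-828) = 100 + 6624 = 6724
√Δ = 82
n = [-(10) + √Δ] / (2·2) = (-10 + 82) / 4 = 72 / 4 = 18
(The negative root is discarded since n must be a positive integer.)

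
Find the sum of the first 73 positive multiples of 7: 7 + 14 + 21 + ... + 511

Factor out 7: = 7(1 + 2 + ... + 73) = 7 × n(n+1)/2
= 7 × 73×74/2
= 7 × 2701
= 18907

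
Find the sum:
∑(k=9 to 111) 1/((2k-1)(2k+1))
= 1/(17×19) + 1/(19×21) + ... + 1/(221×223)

Partial fractions: 1/((2k-1)(2k+1)) = (1/2)[1/(2k-1) - 1/(2k+1)]
The series telescopes:
= (1/2)[1/17 - 1/223]
= 103/3791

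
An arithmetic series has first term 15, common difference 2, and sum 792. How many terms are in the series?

Using S = n/2 × [2a + (n-1)d]
792 = n/2 × [2(15) + (n-1)(2)]
792 = n/2 × [30 + 2n - 2]
1584 = n × [28 + 2n]
2n² + (28)n - 1584 = 0
Discriminant: Δ = (28)² - 4(2)(-1584) = 784 + 12672 = 13456
√Δ = 116
n = [-(28) + √Δ] / (2·2) = (-28 + 116) / 4 = 88 / 4 = 22
(The negative root is discarded since n must be a positive integer.)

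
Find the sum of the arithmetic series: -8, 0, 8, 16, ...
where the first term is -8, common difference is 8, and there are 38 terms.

Sₙ = n/2 × (first + last)
Last term = a + (n-1)d = -8 + (38-1)×8 = 288
S_38 = 38/2 × (-8 + 288)
S_38 = 38/2 × 280 = 5320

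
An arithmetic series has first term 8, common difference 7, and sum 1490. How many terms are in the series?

Using S = n/2 × [2a + (n-1)d]
1490 = n/2 × [2(8) + (n-1)(7)]
1490 = n/2 × [16 + 7n - 7]
2980 = n × [9 + 7n]
7n² + (9)n - 2980 = 0
Discriminant: Δ = (9)² - 4(7)(-2980) = 81 + 83440 = 83521
√Δ = 289
n = [-(9) + √Δ] / (2·7) = (-9 + 289) / 14 = 280 / 14 = 20
(The negative root is discarded since n must be a positive integer.)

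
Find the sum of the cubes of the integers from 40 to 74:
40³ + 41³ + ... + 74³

Use ∑_{k=1}^{n} k³ = [n(n+1)/2]², then subtract the first 39 terms.
∑_{k=1}^{74} k³ = [74×75/2]² = 2775² = 7700625
∑_{k=1}^{39} k³ = [39×40/2]² = 780² = 608400
∑_{k=40}^{74} k³ = 7700625 - 608400 = 7092225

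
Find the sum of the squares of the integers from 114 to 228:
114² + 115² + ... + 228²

Use ∑_{k=1}^{n} k² = n(n+1)(2n+1)/6, then subtract the first 113 terms.
∑_{k=1}^{228} k² = 228×229×457/6 = 3976814
∑_{k=1}^{113} k² = 113×114×227/6 = 487369
∑_{k=114}^{228} k² = 3976814 - 487369 = 3489445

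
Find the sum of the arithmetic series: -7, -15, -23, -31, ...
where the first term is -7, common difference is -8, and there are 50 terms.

Sₙ = n/2 × (first + last)
Last term = a + (n-1)d = -7 + (50-1)×(-8) = -399
S_50 = 50/2 × (-7 + (-399))
S_50 = 50/2 × (-406) = -10150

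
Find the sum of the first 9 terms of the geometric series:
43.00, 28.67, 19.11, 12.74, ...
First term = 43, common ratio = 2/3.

Sₙ = a(1 - rⁿ) / (1 - r)
S_9 = 43(1 - (2/3)^9) / (1 - (2/3))
S_9 = 43(1 - (512/19683)) / (1/3)
S_9 = 824353/6561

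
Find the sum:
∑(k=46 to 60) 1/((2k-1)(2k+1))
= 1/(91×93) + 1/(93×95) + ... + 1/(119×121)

Partial fractions: 1/((2k-1)(2k+1)) = (1/2)[1/(2k-1) - 1/(2k+1)]
The series telescopes:
= (1/2)[1/91 - 1/121]
= 15/11011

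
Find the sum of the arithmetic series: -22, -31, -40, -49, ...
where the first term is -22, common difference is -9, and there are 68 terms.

Sₙ = n/2 × (first + last)
Last term = a + (n-1)d = -22 + (68-1)×(-9) = -625
S_68 = 68/2 × (-22 + (-625))
S_68 = 68/2 × (-647) = -21998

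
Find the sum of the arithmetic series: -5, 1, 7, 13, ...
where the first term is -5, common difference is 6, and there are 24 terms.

Sₙ = n/2 × (first + last)
Last term = a + (n-1)d = -5 + (24-1)×6 = 133
S_24 = 24/2 × (-5 + 133)
S_24 = 24/2 × 128 = 1536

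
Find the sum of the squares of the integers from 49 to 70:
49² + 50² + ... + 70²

Use ∑_{k=1}^{n} k² = n(n+1)(2n+1)/6, then subtract the first 48 terms.
∑_{k=1}^{70} k² = 70×71×141/6 = 116795
∑_{k=1}^{48} k² = 48×49×97/6 = 38024
∑_{k=49}^{70} k² = 116795 - 38024 = 78771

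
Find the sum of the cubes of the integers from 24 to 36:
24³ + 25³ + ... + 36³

Use ∑_{k=1}^{n} k³ = [n(n+1)/2]², then subtract the first 23 terms.
∑_{k=1}^{36} k³ = [36×37/2]² = 666² = 443556
∑_{k=1}^{23} k³ = [23×24/2]² = 276² = 76176
∑_{k=24}^{36} k³ = 443556 - 76176 = 367380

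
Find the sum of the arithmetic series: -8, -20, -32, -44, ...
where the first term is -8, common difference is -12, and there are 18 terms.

Sₙ = n/2 × (first + last)
Last term = a + (n-1)d = -8 + (18-1)×(-12) = -212
S_18 = 18/2 × (-8 + (-212))
S_18 = 18/2 × (-220) = -1980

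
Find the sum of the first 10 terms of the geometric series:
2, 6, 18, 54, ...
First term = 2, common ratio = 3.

Sₙ = a(1 - rⁿ) / (1 - r)
S_10 = 2(1 - 3^10) / (1 - 3)
S_10 = 2(1 - 59049) / (-2)
S_10 = 59048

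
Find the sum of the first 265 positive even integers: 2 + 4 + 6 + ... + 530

Sum of first n even numbers = n(n+1)
= 265×266
= 70490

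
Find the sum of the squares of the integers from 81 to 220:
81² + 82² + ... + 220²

Use ∑_{k=1}^{n} k² = n(n+1)(2n+1)/6, then subtract the first 80 terms.
∑_{k=1}^{220} k² = 220×221×441/6 = 3573570
∑_{k=1}^{80} k² = 80×81×161/6 = 173880
∑_{k=81}^{220} k² = 3573570 - 173880 = 3399690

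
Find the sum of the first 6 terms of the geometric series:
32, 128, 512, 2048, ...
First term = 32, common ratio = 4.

Sₙ = a(1 - rⁿ) / (1 - r)
S_6 = 32(1 - 4^6) / (1 - 4)
S_6 = 32(1 - 4096) / (-3)
S_6 = 43680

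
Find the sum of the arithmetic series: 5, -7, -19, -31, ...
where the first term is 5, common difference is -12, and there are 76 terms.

Sₙ = n/2 × (first + last)
Last term = a + (n-1)d = 5 + (76-1)×(-12) = -895
S_76 = 76/2 × (5 + (-895))
S_76 = 76/2 × (-890) = -33820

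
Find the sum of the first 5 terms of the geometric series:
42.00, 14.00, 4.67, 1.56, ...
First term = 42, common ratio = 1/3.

Sₙ = a(1 - rⁿ) / (1 - r)
S_5 = 42(1 - (1/3)^5) / (1 - (1/3))
S_5 = 42(1 - (1/243)) / (2/3)
S_5 = 1694/27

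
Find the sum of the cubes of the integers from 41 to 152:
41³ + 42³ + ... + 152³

Use ∑_{k=1}^{n} k³ = [n(n+1)/2]², then subtract the first 40 terms.
∑_{k=1}^{152} k³ = [152×153/2]² = 11628² = 135210384
∑_{k=1}^{40} k³ = [40×41/2]² = 820² = 672400
∑_{k=41}^{152} k³ = 135210384 - 672400 = 134537984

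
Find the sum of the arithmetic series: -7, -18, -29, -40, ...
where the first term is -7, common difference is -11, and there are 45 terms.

Sₙ = n/2 × (first + last)
Last term = a + (n-1)d = -7 + (45-1)×(-11) = -491
S_45 = 45/2 × (-7 + (-491))
S_45 = 45/2 × (-498) = -11205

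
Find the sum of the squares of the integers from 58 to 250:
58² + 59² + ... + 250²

Use ∑_{k=1}^{n} k² = n(n+1)(2n+1)/6, then subtract the first 57 terms.
∑_{k=1}^{250} k² = 250×251×501/6 = 5239625
∑_{k=1}^{57} k² = 57×58×115/6 = 63365
∑_{k=58}^{250} k² = 5239625 - 63365 = 5176260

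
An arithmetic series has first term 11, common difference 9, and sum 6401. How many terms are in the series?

Using S = n/2 × [2a + (n-1)d]
6401 = n/2 × [2(11) + (n-1)(9)]
6401 = n/2 × [22 + 9n - 9]
12802 = n × [13 + 9n]
9n² + (13)n - 12802 = 0
Discriminant: Δ = (13)² - 4(9)(-12802) = 169 + 460872 = 461041
√Δ = 679
n = [-(13) + √Δ] / (2·9) = (-13 + 679) / 18 = 666 / 18 = 37
(The negative root is discarded since n must be a positive integer.)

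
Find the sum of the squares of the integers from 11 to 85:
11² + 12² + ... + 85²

Use ∑_{k=1}^{n} k² = n(n+1)(2n+1)/6, then subtract the first 10 terms.
∑_{k=1}^{85} k² = 85×86×171/6 = 208335
∑_{k=1}^{10} k² = 10×11×21/6 = 385
∑_{k=11}^{85} k² = 208335 - 385 = 207950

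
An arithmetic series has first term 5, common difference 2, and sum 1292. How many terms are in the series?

Using S = n/2 × [2a + (n-1)d]
1292 = n/2 × [2(5) + (n-1)(2)]
1292 = n/2 × [10 + 2n - 2]
2584 = n × [8 + 2n]
2n² + (8)n - 2584 = 0
Discriminant: Δ = (8)² - 4(2)(-2584) = 64 + 20672 = 20736
√Δ = 144
n = [-(8) + √Δ] / (2·2) = (-8 + 144) / 4 = 136 / 4 = 34
(The negative root is discarded since n must be a positive integer.)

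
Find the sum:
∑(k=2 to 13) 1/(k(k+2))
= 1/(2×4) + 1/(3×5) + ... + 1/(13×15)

Partial fractions: 1/(k(k+2)) = (1/2)[1/k - 1/(k+2)]
Telescoping leaves the first two and last two terms:
= (1/2)[1/2 + 1/3 - 1/14 - 1/15]
= 73/210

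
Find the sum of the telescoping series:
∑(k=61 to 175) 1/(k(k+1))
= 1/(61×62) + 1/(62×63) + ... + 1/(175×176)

Partial fractions: 1/(k(k+1)) = 1/k - 1/(k+1)
The series telescopes:
= (1/61 - 1/62) + (1/62 - 1/63) + ... + (1/175 - 1/176)
= 1/61 - 1/176
= 115/10736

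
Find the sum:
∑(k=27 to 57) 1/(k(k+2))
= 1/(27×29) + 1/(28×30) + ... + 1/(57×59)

Partial fractions: 1/(k(k+2)) = (1/2)[1/k - 1/(k+2)]
Telescoping leaves the first two and last two terms:
= (1/2)[1/27 + 1/28 - 1/58 - 1/59]
= 49879/2587032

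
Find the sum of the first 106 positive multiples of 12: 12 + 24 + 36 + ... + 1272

Factor out 12: = 12(1 + 2 + ... + 106) = 12 × n(n+1)/2
= 12 × 106×107/2
= 12 × 5671
= 68052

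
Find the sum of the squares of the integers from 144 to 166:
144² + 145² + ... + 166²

Use ∑_{k=1}^{n} k² = n(n+1)(2n+1)/6, then subtract the first 143 terms.
∑_{k=1}^{166} k² = 166×167×333/6 = 1538571
∑_{k=1}^{143} k² = 143×144×287/6 = 984984
∑_{k=144}^{166} k² = 1538571 - 984984 = 553587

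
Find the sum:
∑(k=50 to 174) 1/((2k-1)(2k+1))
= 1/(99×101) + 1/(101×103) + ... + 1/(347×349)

Partial fractions: 1/((2k-1)(2k+1)) = (1/2)[1/(2k-1) - 1/(2k+1)]
The series telescopes:
= (1/2)[1/99 - 1/349]
= 125/34551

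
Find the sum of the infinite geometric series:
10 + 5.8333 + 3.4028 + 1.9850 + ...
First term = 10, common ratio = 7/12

For |r| < 1, S = a / (1 - r)
S = 10 / (1 - (7/12))
S = 10 / (5/12)
S = 24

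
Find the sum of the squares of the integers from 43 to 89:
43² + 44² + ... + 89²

Use ∑_{k=1}^{n} k² = n(n+1)(2n+1)/6, then subtract the first 42 terms.
∑_{k=1}^{89} k² = 89×90×179/6 = 238965
∑_{k=1}^{42} k² = 42×43×85/6 = 25585
∑_{k=43}^{89} k² = 238965 - 25585 = 213380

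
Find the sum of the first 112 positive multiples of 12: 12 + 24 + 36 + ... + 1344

Factor out 12: = 12(1 + 2 + ... + 112) = 12 × n(n+1)/2
= 12 × 112×113/2
= 12 × 6328
= 75936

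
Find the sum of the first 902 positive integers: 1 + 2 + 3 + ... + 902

Formula: ∑k = n(n+1)/2
= 902×903/2
= 814506/2
= 407253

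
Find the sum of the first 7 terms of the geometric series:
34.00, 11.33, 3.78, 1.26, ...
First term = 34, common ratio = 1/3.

Sₙ = a(1 - rⁿ) / (1 - r)
S_7 = 34(1 - (1/3)^7) / (1 - (1/3))
S_7 = 34(1 - (1/2187)) / (2/3)
S_7 = 37162/729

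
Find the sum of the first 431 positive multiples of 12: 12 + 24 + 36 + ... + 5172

Factor out 12: = 12(1 + 2 + ... + 431) = 12 × n(n+1)/2
= 12 × 431×432/2
= 12 × 93096
= 1117152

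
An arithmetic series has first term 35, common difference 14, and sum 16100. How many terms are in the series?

Using S = n/2 × [2a + (n-1)d]
16100 = n/2 × [2(35) + (n-1)(14)]
16100 = n/2 × [70 + 14n - 14]
32200 = n × [56 + 14n]
14n² + (56)n - 32200 = 0
Discriminant: Δ = (56)² - 4(14)(-32200) = 3136 + 1803200 = 1806336
√Δ = 1344
n = [-(56) + √Δ] / (2·14) = (-56 + 1344) / 28 = 1288 / 28 = 46
(The negative root is discarded since n must be a positive integer.)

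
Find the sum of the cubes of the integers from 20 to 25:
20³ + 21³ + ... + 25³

Use ∑_{k=1}^{n} k³ = [n(n+1)/2]², then subtract the first 19 terms.
∑_{k=1}^{25} k³ = [25×26/2]² = 325² = 105625
∑_{k=1}^{19} k³ = [19×20/2]² = 190² = 36100
∑_{k=20}^{25} k³ = 105625 - 36100 = 69525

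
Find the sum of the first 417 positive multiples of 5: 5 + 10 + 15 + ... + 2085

Factor out 5: = 5(1 + 2 + ... + 417) = 5 × n(n+1)/2
= 5 × 417×418/2
= 5 × 87153
= 435765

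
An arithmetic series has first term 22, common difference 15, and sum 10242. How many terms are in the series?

Using S = n/2 × [2a + (n-1)d]
10242 = n/2 × [2(22) + (n-1)(15)]
10242 = n/2 × [44 + 15n - 15]
20484 = n × [29 + 15n]
15n² + (29)n - 20484 = 0
Discriminant: Δ = (29)² - 4(15)(-20484) = 841 + 1229040 = 1229881
√Δ = 1109
n = [-(29) + √Δ] / (2·15) = (-29 + 1109) / 30 = 1080 / 30 = 36
(The negative root is discarded since n must be a positive integer.)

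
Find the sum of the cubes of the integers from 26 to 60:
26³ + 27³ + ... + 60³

Use ∑_{k=1}^{n} k³ = [n(n+1)/2]², then subtract the first 25 terms.
∑_{k=1}^{60} k³ = [60×61/2]² = 1830² = 3348900
∑_{k=1}^{25} k³ = [25×26/2]² = 325² = 105625
∑_{k=26}^{60} k³ = 3348900 - 105625 = 3243275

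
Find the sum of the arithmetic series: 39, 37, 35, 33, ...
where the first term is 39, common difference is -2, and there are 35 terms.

Sₙ = n/2 × (first + last)
Last term = a + (n-1)d = 39 + (35-1)×(-2) = -29
S_35 = 35/2 × (39 + (-29))
S_35 = 35/2 × 10 = 175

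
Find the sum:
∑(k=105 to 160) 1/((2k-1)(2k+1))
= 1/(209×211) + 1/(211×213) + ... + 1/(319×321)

Partial fractions: 1/((2k-1)(2k+1)) = (1/2)[1/(2k-1) - 1/(2k+1)]
The series telescopes:
= (1/2)[1/209 - 1/321]
= 56/67089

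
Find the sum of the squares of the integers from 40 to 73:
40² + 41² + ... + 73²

Use ∑_{k=1}^{n} k² = n(n+1)(2n+1)/6, then subtract the first 39 terms.
∑_{k=1}^{73} k² = 73×74×147/6 = 132349
∑_{k=1}^{39} k² = 39×40×79/6 = 20540
∑_{k=40}^{73} k² = 132349 - 20540 = 111809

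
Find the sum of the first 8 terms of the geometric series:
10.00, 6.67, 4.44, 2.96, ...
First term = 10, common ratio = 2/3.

Sₙ = a(1 - rⁿ) / (1 - r)
S_8 = 10(1 - (2/3)^8) / (1 - (2/3))
S_8 = 10(1 - (256/6561)) / (1/3)
S_8 = 63050/2187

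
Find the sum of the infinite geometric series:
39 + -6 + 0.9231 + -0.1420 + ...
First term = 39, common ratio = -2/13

For |r| < 1, S = a / (1 - r)
S = 39 / (1 - (-2/13))
S = 39 / (15/13)
S = 169/5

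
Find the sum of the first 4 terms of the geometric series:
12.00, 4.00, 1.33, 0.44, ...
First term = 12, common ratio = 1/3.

Sₙ = a(1 - rⁿ) / (1 - r)
S_4 = 12(1 - (1/3)^4) / (1 - (1/3))
S_4 = 12(1 - (1/81)) / (2/3)
S_4 = 160/9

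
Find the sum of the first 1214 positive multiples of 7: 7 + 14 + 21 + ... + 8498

Factor out 7: = 7(1 + 2 + ... + 1214) = 7 × n(n+1)/2
= 7 × 1214×1215/2
= 7 × 737505
= 5162535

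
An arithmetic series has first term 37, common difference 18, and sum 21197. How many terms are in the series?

Using S = n/2 × [2a + (n-1)d]
21197 = n/2 × [2(37) + (n-1)(18)]
21197 = n/2 × [74 + 18n - 18]
42394 = n × [56 + 18n]
18n² + (56)n - 42394 = 0
Discriminant: Δ = (56)² - 4(18)(-42394) = 3136 + 3052368 = 3055504
√Δ = 1748
n = [-(56) + √Δ] / (2·18) = (-56 + 1748) / 36 = 1692 / 36 = 47
(The negative root is discarded since n must be a positive integer.)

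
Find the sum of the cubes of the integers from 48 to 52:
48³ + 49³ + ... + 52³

Use ∑_{k=1}^{n} k³ = [n(n+1)/2]², then subtract the first 47 terms.
∑_{k=1}^{52} k³ = [52×53/2]² = 1378² = 1898884
∑_{k=1}^{47} k³ = [47×48/2]² = 1128² = 1272384
∑_{k=48}^{52} k³ = 1898884 - 1272384 = 626500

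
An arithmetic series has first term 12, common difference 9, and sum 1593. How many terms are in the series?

Using S = n/2 × [2a + (n-1)d]
1593 = n/2 × [2(12) + (n-1)(9)]
1593 = n/2 × [24 + 9n - 9]
3186 = n × [15 + 9n]
9n² + (15)n - 3186 = 0
Discriminant: Δ = (15)² - 4(9)(-3186) = 225 + 114696 = 114921
√Δ = 339
n = [-(15) + √Δ] / (2·9) = (-15 + 339) / 18 = 324 / 18 = 18
(The negative root is discarded since n must be a positive integer.)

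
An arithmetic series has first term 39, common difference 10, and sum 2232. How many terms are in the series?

Using S = n/2 × [2a + (n-1)d]
2232 = n/2 × [2(39) + (n-1)(10)]
2232 = n/2 × [78 + 10n - 10]
4464 = n × [68 + 10n]
10n² + (68)n - 4464 = 0
Discriminant: Δ = (68)² - 4(10)(-4464) = 4624 + 178560 = 183184
√Δ = 428
n = [-(68) + √Δ] / (2·10) = (-68 + 428) / 20 = 360 / 20 = 18
(The negative root is discarded since n must be a positive integer.)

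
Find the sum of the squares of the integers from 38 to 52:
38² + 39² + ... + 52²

Use ∑_{k=1}^{n} k² = n(n+1)(2n+1)/6, then subtract the first 37 terms.
∑_{k=1}^{52} k² = 52×53×105/6 = 48230
∑_{k=1}^{37} k² = 37×38×75/6 = 17575
∑_{k=38}^{52} k² = 48230 - 17575 = 30655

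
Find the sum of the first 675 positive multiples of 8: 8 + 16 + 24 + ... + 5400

Factor out 8: = 8(1 + 2 + ... + 675) = 8 × n(n+1)/2
= 8 × 675×676/2
= 8 × 228150
= 1825200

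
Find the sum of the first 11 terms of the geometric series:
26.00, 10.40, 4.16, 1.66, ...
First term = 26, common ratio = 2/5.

Sₙ = a(1 - rⁿ) / (1 - r)
S_11 = 26(1 - (2/5)^11) / (1 - (2/5))
S_11 = 26(1 - (2048/48828125)) / (3/5)
S_11 = 423159334/9765625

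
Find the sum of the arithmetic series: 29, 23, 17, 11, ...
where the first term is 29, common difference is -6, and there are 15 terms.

Sₙ = n/2 × (first + last)
Last term = a + (n-1)d = 29 + (15-1)×(-6) = -55
S_15 = 15/2 × (29 + (-55))
S_15 = 15/2 × (-26) = -195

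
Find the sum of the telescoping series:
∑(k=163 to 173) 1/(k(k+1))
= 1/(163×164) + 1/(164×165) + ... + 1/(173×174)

Partial fractions: 1/(k(k+1)) = 1/k - 1/(k+1)
The series telescopes:
= (1/163 - 1/164) + (1/164 - 1/165) + ... + (1/173 - 1/174)
= 1/163 - 1/174
= 11/28362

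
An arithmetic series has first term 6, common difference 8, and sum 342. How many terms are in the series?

Using S = n/2 × [2a + (n-1)d]
342 = n/2 × [2(6) + (n-1)(8)]
342 = n/2 × [12 + 8n - 8]
684 = n × [4 + 8n]
8n² + (4)n - 684 = 0
Discriminant: Δ = (4)² - 4(8)(-684) = 16 + 21888 = 21904
√Δ = 148
n = [-(4) + √Δ] / (2·8) = (-4 + 148) / 16 = 144 / 16 = 9
(The negative root is discarded since n must be a positive integer.)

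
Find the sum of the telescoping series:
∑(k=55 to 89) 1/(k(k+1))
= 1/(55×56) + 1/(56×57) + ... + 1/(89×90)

Partial fractions: 1/(k(k+1)) = 1/k - 1/(k+1)
The series telescopes:
= (1/55 - 1/56) + (1/56 - 1/57) + ... + (1/89 - 1/90)
= 1/55 - 1/90
= 7/990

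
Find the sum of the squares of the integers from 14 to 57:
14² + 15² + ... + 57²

Use ∑_{k=1}^{n} k² = n(n+1)(2n+1)/6, then subtract the first 13 terms.
∑_{k=1}^{57} k² = 57×58×115/6 = 63365
∑_{k=1}^{13} k² = 13×14×27/6 = 819
∑_{k=14}^{57} k² = 63365 - 819 = 62546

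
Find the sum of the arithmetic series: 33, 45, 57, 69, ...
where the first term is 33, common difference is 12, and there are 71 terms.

Sₙ = n/2 × (first + last)
Last term = a + (n-1)d = 33 + (71-1)×12 = 873
S_71 = 71/2 × (33 + 873)
S_71 = 71/2 × 906 = 32163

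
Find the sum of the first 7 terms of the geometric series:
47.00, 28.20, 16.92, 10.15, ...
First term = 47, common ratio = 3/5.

Sₙ = a(1 - rⁿ) / (1 - r)
S_7 = 47(1 - (3/5)^7) / (1 - (3/5))
S_7 = 47(1 - (2187/78125)) / (2/5)
S_7 = 1784543/15625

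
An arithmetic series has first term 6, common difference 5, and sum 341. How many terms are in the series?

Using S = n/2 × [2a + (n-1)d]
341 = n/2 × [2(6) + (n-1)(5)]
341 = n/2 × [12 + 5n - 5]
682 = n × [7 + 5n]
5n² + (7)n - 682 = 0
Discriminant: Δ = (7)² - 4(5)(-682) = 49 + 13640 = 13689
√Δ = 117
n = [-(7) + √Δ] / (2·5) = (-7 + 117) / 10 = 110 / 10 = 11
(The negative root is discarded since n must be a positive integer.)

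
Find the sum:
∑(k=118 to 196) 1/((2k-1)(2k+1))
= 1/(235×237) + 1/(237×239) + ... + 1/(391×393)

Partial fractions: 1/((2k-1)(2k+1)) = (1/2)[1/(2k-1) - 1/(2k+1)]
The series telescopes:
= (1/2)[1/235 - 1/393]
= 79/92355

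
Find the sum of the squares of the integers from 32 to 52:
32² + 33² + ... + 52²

Use ∑_{k=1}^{n} k² = n(n+1)(2n+1)/6, then subtract the first 31 terms.
∑_{k=1}^{52} k² = 52×53×105/6 = 48230
∑_{k=1}^{31} k² = 31×32×63/6 = 10416
∑_{k=32}^{52} k² = 48230 - 10416 = 37814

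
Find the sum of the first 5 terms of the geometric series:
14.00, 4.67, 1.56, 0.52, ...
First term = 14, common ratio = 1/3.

Sₙ = a(1 - rⁿ) / (1 - r)
S_5 = 14(1 - (1/3)^5) / (1 - (1/3))
S_5 = 14(1 - (1/243)) / (2/3)
S_5 = 1694/81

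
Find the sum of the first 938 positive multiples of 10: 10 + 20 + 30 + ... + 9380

Factor out 10: = 10(1 + 2 + ... + 938) = 10 × n(n+1)/2
= 10 × 938×939/2
= 10 × 440391
= 4403910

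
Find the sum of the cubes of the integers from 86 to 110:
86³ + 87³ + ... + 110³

Use ∑_{k=1}^{n} k³ = [n(n+1)/2]², then subtract the first 85 terms.
∑_{k=1}^{110} k³ = [110×111/2]² = 6105² = 37271025
∑_{k=1}^{85} k³ = [85×86/2]² = 3655² = 13359025
∑_{k=86}^{110} k³ = 37271025 - 13359025 = 23912000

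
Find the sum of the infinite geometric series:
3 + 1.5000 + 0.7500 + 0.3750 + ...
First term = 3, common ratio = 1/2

For |r| < 1, S = a / (1 - r)
S = 3 / (1 - (1/2))
S = 3 / (1/2)
S = 6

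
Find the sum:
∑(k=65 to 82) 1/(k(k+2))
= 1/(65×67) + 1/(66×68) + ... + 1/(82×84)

Partial fractions: 1/(k(k+2)) = (1/2)[1/k - 1/(k+2)]
Telescoping leaves the first two and last two terms:
= (1/2)[1/65 + 1/66 - 1/83 - 1/84]
= 10939/3323320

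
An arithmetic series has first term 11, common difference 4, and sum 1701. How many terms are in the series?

Using S = n/2 × [2a + (n-1)d]
1701 = n/2 × [2(11) + (n-1)(4)]
1701 = n/2 × [22 + 4n - 4]
3402 = n × [18 + 4n]
4n² + (18)n - 3402 = 0
Discriminant: Δ = (18)² - 4(4)(-3402) = 324 + 54432 = 54756
√Δ = 234
n = [-(18) + √Δ] / (2·4) = (-18 + 234) / 8 = 216 / 8 = 27
(The negative root is discarded since n must be a positive integer.)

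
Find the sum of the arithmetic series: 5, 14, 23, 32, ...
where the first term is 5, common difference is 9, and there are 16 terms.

Sₙ = n/2 × (first + last)
Last term = a + (n-1)d = 5 + (16-1)×9 = 140
S_16 = 16/2 × (5 + 140)
S_16 = 16/2 × 145 = 1160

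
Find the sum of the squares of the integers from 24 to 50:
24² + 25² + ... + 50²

Use ∑_{k=1}^{n} k² = n(n+1)(2n+1)/6, then subtract the first 23 terms.
∑_{k=1}^{50} k² = 50×51×101/6 = 42925
∑_{k=1}^{23} k² = 23×24×47/6 = 4324
∑_{k=24}^{50} k² = 42925 - 4324 = 38601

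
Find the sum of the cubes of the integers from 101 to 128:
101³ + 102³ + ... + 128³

Use ∑_{k=1}^{n} k³ = [n(n+1)/2]², then subtract the first 100 terms.
∑_{k=1}^{128} k³ = [128×129/2]² = 8256² = 68161536
∑_{k=1}^{100} k³ = [100×101/2]² = 5050² = 25502500
∑_{k=101}^{128} k³ = 68161536 - 25502500 = 42659036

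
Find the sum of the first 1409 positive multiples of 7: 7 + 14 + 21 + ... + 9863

Factor out 7: = 7(1 + 2 + ... + 1409) = 7 × n(n+1)/2
= 7 × 1409×1410/2
= 7 × 993345
= 6953415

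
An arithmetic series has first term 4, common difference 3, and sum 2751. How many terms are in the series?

Using S = n/2 × [2a + (n-1)d]
2751 = n/2 × [2(4) + (n-1)(3)]
2751 = n/2 × [8 + 3n - 3]
5502 = n × [5 + 3n]
3n² + (5)n - 5502 = 0
Discriminant: Δ = (5)² - 4(3)(-5502) = 25 + 66024 = 66049
√Δ = 257
n = [-(5) + √Δ] / (2·3) = (-5 + 257) / 6 = 252 / 6 = 42
(The negative root is discarded since n must be a positive integer.)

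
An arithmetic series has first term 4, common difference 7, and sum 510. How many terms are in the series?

Using S = n/2 × [2a + (n-1)d]
510 = n/2 × [2(4) + (n-1)(7)]
510 = n/2 × [8 + 7n - 7]
1020 = n × [1 + 7n]
7n² + (1)n - 1020 = 0
Discriminant: Δ = (1)² - 4(7)(-1020) = 1 + 28560 = 28561
√Δ = 169
n = [-(1) + √Δ] / (2·7) = (-1 + 169) / 14 = 168 / 14 = 12
(The negative root is discarded since n must be a positive integer.)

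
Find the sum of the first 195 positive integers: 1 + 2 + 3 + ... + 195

Formula: ∑k = n(n+1)/2
= 195×196/2
= 38220/2
= 19110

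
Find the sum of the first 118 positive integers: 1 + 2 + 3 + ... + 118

Formula: ∑k = n(n+1)/2
= 118×119/2
= 14042/2
= 7021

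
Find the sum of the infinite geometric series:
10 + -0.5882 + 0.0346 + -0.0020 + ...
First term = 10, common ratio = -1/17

For |r| < 1, S = a / (1 - r)
S = 10 / (1 - (-1/17))
S = 10 / (18/17)
S = 85/9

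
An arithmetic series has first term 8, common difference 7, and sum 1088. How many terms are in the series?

Using S = n/2 × [2a + (n-1)d]
1088 = n/2 × [2(8) + (n-1)(7)]
1088 = n/2 × [16 + 7n - 7]
2176 = n × [9 + 7n]
7n² + (9)n - 2176 = 0
Discriminant: Δ = (9)² - 4(7)(-2176) = 81 + 60928 = 61009
√Δ = 247
n = [-(9) + √Δ] / (2·7) = (-9 + 247) / 14 = 238 / 14 = 17
(The negative root is discarded since n must be a positive integer.)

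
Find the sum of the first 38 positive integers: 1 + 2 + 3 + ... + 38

Formula: ∑k = n(n+1)/2
= 38×39/2
= 1482/2
= 741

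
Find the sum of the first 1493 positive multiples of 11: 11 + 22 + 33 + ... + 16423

Factor out 11: = 11(1 + 2 + ... + 1493) = 11 × n(n+1)/2
= 11 × 1493×1494/2
= 11 × 1115271
= 12267981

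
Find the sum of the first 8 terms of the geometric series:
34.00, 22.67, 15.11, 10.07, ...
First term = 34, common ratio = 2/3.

Sₙ = a(1 - rⁿ) / (1 - r)
S_8 = 34(1 - (2/3)^8) / (1 - (2/3))
S_8 = 34(1 - (256/6561)) / (1/3)
S_8 = 214370/2187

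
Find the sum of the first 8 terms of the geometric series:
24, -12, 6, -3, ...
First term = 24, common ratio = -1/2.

Sₙ = a(1 - rⁿ) / (1 - r)
S_8 = 24(1 - (-1/2)^8) / (1 - (-1/2))
S_8 = 24(1 - (1/256)) / (3/2)
S_8 = 255/16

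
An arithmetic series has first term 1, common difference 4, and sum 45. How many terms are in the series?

Using S = n/2 × [2a + (n-1)d]
45 = n/2 × [2(1) + (n-1)(4)]
45 = n/2 × [2 + 4n - 4]
90 = n × [-2 + 4n]
4n² + (-2)n - 90 = 0
Discriminant: Δ = (-2)² - 4(4)(-90) = 4 + 1440 = 1444
√Δ = 38
n = [-(-2) + √Δ] / (2·4) = (2 + 38) / 8 = 40 / 8 = 5
(The negative root is discarded since n must be a positive integer.)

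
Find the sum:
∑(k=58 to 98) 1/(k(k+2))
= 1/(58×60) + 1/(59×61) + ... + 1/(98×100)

Partial fractions: 1/(k(k+2)) = (1/2)[1/k - 1/(k+2)]
Telescoping leaves the first two and last two terms:
= (1/2)[1/58 + 1/59 - 1/99 - 1/100]
= 238661/33877800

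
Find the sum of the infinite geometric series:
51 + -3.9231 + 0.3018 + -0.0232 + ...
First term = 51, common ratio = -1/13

For |r| < 1, S = a / (1 - r)
S = 51 / (1 - (-1/13))
S = 51 / (14/13)
S = 663/14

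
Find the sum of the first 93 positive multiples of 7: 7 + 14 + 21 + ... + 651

Factor out 7: = 7(1 + 2 + ... + 93) = 7 × n(n+1)/2
= 7 × 93×94/2
= 7 × 4371
= 30597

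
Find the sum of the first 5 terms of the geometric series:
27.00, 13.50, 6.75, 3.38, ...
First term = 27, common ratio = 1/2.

Sₙ = a(1 - rⁿ) / (1 - r)
S_5 = 27(1 - (1/2)^5) / (1 - (1/2))
S_5 = 27(1 - (1/32)) / (1/2)
S_5 = 837/16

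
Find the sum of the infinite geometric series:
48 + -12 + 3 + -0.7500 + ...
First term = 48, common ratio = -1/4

For |r| < 1, S = a / (1 - r)
S = 48 / (1 - (-1/4))
S = 48 / (5/4)
S = 192/5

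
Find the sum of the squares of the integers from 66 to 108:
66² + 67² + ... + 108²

Use ∑_{k=1}^{n} k² = n(n+1)(2n+1)/6, then subtract the first 65 terms.
∑_{k=1}^{108} k² = 108×109×217/6 = 425754
∑_{k=1}^{65} k² = 65×66×131/6 = 93665
∑_{k=66}^{108} k² = 425754 - 93665 = 332089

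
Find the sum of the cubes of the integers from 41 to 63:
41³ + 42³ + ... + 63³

Use ∑_{k=1}^{n} k³ = [n(n+1)/2]², then subtract the first 40 terms.
∑_{k=1}^{63} k³ = [63×64/2]² = 2016² = 4064256
∑_{k=1}^{40} k³ = [40×41/2]² = 820² = 672400
∑_{k=41}^{63} k³ = 4064256 - 672400 = 3391856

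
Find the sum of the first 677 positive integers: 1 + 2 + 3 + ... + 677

Formula: ∑k = n(n+1)/2
= 677×678/2
= 459006/2
= 229503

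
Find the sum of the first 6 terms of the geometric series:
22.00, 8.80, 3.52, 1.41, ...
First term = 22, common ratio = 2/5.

Sₙ = a(1 - rⁿ) / (1 - r)
S_6 = 22(1 - (2/5)^6) / (1 - (2/5))
S_6 = 22(1 - (64/15625)) / (3/5)
S_6 = 114114/3125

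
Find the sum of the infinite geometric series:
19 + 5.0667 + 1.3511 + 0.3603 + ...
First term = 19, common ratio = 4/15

For |r| < 1, S = a / (1 - r)
S = 19 / (1 - (4/15))
S = 19 / (11/15)
S = 285/11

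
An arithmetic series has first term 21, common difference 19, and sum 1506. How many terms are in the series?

Using S = n/2 × [2a + (n-1)d]
1506 = n/2 × [2(21) + (n-1)(19)]
1506 = n/2 × [42 + 19n - 19]
3012 = n × [23 + 19n]
19n² + (23)n - 3012 = 0
Discriminant: Δ = (23)² - 4(19)(-3012) = 529 + 228912 = 229441
√Δ = 479
n = [-(23) + √Δ] / (2·19) = (-23 + 479) / 38 = 456 / 38 = 12
(The negative root is discarded since n must be a positive integer.)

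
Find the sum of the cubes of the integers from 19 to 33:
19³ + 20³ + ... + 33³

Use ∑_{k=1}^{n} k³ = [n(n+1)/2]², then subtract the first 18 terms.
∑_{k=1}^{33} k³ = [33×34/2]² = 561² = 314721
∑_{k=1}^{18} k³ = [18×19/2]² = 171² = 29241
∑_{k=19}^{33} k³ = 314721 - 29241 = 285480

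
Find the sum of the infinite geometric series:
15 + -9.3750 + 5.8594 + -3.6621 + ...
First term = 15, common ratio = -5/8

For |r| < 1, S = a / (1 - r)
S = 15 / (1 - (-5/8))
S = 15 / (13/8)
S = 120/13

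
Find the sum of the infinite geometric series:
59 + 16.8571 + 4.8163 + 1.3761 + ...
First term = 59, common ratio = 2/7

For |r| < 1, S = a / (1 - r)
S = 59 / (1 - (2/7))
S = 59 / (5/7)
S = 413/5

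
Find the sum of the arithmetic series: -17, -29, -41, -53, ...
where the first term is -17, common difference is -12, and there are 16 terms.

Sₙ = n/2 × (first + last)
Last term = a + (n-1)d = -17 + (16-1)×(-12) = -197
S_16 = 16/2 × (-17 + (-197))
S_16 = 16/2 × (-214) = -1712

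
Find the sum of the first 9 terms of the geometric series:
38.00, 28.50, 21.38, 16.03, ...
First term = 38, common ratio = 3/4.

Sₙ = a(1 - rⁿ) / (1 - r)
S_9 = 38(1 - (3/4)^9) / (1 - (3/4))
S_9 = 38(1 - (19683/262144)) / (1/4)
S_9 = 4606759/32768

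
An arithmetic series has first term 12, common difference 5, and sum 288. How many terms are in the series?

Using S = n/2 × [2a + (n-1)d]
288 = n/2 × [2(12) + (n-1)(5)]
288 = n/2 × [24 + 5n - 5]
576 = n × [19 + 5n]
5n² + (19)n - 576 = 0
Discriminant: Δ = (19)² - 4(5)(-576) = 361 + 11520 = 11881
√Δ = 109
n = [-(19) + √Δ] / (2·5) = (-19 + 109) / 10 = 90 / 10 = 9
(The negative root is discarded since n must be a positive integer.)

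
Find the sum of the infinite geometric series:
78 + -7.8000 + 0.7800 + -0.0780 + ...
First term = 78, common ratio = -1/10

For |r| < 1, S = a / (1 - r)
S = 78 / (1 - (-1/10))
S = 78 / (11/10)
S = 780/11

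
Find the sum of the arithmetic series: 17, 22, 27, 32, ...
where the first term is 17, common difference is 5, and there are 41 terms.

Sₙ = n/2 × (first + last)
Last term = a + (n-1)d = 17 + (41-1)×5 = 217
S_41 = 41/2 × (17 + 217)
S_41 = 41/2 × 234 = 4797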